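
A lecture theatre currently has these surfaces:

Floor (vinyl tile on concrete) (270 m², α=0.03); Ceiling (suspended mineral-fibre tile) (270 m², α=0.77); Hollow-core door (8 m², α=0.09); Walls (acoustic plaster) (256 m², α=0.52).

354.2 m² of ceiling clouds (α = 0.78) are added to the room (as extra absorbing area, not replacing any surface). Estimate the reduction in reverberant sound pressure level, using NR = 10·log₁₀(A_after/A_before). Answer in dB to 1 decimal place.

2.5 dB

Equivalent absorption area: A_before = 270·0.03 + 270·0.77 + 8·0.09 + 256·0.52 = 349.840 m².
Treatment contributes 354.2·0.78 = 276.276 sabins.
A_after = 349.840 + 276.276 = 626.116 sabins.
NR = 10·log₁₀(626.116/349.840) = 2.5 dB.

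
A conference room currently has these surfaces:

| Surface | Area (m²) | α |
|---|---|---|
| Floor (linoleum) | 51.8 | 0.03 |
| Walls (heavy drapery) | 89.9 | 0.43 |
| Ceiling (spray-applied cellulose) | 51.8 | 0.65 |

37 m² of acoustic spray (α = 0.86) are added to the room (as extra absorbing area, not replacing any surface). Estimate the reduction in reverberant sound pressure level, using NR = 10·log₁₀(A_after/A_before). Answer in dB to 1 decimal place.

1.6 dB

Total absorption A_before = 51.8×0.03 + 89.9×0.43 + 51.8×0.65
  = 1.554 + 38.657 + 33.670 = 73.881 m² sabins.
Added absorption = 37 × 0.86 = 31.820 sabins.
A_after = 73.881 + 31.820 = 105.701 sabins.
NR = 10·log₁₀(105.701/73.881) = 1.6 dB.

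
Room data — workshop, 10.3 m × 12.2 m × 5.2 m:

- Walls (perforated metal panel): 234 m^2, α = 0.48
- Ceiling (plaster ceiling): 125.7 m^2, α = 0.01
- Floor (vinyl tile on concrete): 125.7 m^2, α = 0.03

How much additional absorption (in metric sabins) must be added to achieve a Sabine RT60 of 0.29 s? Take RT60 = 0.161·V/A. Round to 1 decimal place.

245.4 sabins

Summing Sᵢαᵢ: 112.320 + 1.257 + 3.771 → A₁ = 117.348 sabins.
Target A₂ = 0.161·653.432/0.29 = 362.767 sabins (V = 653.432 m³).
Additional absorption ΔA = 362.767 − 117.348 = 245.4 sabins.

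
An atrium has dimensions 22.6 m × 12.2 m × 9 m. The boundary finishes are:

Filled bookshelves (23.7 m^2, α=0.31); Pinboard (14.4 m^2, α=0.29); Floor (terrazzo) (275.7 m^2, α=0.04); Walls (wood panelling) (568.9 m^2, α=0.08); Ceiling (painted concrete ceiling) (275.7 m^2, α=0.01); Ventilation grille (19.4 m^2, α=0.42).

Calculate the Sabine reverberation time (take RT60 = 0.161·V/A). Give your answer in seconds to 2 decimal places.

Summing Sᵢαᵢ: 7.347 + 4.176 + 11.028 + 45.512 + 2.757 + 8.148 → A = 78.968 sabins.
V = 22.6·12.2·9 = 2481.48 m³.
T = 0.161 V/A = 0.161·2481.48/78.968 = 5.06 s.

5.06 s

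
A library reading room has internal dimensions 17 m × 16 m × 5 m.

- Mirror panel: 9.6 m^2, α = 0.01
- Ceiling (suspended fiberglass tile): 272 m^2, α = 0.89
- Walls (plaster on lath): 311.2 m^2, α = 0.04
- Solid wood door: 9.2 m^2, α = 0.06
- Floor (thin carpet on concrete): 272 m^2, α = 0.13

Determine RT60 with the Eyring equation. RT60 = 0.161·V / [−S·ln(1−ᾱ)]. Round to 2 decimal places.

S = Σ Sᵢ = 874.0 m^2.
Absorption A = 9.6·0.01 + 272·0.89 + 311.2·0.04 + 9.2·0.06 + 272·0.13 = 290.536 sabins.
Mean coefficient ᾱ = A/S = 0.3324.
−S·ln(1−ᾱ) = −874.0 × ln(1 − 0.3324) = 353.154.
V = 17 × 16 × 5 = 1360 m³.
T = 0.161·V/[−S·ln(1−ᾱ)] = 0.161·1360/353.154 = 0.62 s.

0.62 sec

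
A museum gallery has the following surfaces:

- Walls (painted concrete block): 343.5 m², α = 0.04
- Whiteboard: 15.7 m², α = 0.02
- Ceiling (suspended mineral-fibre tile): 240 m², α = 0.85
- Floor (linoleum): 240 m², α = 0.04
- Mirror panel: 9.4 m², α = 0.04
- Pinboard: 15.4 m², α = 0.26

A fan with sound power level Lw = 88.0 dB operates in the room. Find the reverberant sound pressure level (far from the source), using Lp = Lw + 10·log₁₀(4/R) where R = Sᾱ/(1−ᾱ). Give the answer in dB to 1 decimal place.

69.0 dB

A = 232.034 sabins; S = 864.0 m².
ᾱ = 232.034/864.0 = 0.2686; R = Sᾱ/(1−ᾱ) = 232.034/(1−0.2686) = 317.246 m².
Lp = 88.0 + 10·log₁₀(4/317.246) = 88.0 + (-18.99) = 69.0 dB.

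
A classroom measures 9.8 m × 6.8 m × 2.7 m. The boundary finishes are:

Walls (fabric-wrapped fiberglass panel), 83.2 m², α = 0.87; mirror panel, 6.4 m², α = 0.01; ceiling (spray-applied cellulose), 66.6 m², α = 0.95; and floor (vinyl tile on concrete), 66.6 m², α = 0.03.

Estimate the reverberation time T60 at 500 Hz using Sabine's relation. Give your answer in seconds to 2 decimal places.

A = Σ Sᵢαᵢ = 83.2×0.87 + 6.4×0.01 + 66.6×0.95 + 66.6×0.03 = 137.716 sabins.
Volume V = 9.8 × 6.8 × 2.7 = 179.928 m³.
Sabine: RT60 = 0.161 × 179.928 / 137.716 = 0.21 s.

0.21 s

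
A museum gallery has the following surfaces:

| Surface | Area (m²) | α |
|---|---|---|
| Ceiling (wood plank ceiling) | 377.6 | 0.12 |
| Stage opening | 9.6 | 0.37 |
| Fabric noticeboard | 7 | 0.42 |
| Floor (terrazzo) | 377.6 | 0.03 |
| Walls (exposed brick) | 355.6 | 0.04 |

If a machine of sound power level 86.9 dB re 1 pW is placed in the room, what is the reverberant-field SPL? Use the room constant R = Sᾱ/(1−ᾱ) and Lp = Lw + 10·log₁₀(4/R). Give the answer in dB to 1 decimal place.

Σ(Sᵢαᵢ) = 377.6×0.12 + 9.6×0.37 + 7×0.42 + 377.6×0.03 + 355.6×0.04 = 77.356; total area S = 1127.4 m².
ᾱ = 77.356/1127.4 = 0.0686; R = Sᾱ/(1−ᾱ) = 77.356/(1−0.0686) = 83.053 m².
Lp = Lw + 10 log₁₀(4/R) = 86.9 -13.17 = 73.7 dB.

73.7 dB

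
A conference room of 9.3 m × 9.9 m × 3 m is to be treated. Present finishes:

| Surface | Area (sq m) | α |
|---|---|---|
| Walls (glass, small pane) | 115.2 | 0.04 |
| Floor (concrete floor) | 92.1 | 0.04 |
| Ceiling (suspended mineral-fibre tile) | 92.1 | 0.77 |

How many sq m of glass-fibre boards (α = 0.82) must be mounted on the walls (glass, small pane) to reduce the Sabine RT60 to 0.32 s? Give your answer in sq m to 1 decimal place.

Total absorption A₁ = 115.2·0.04 + 92.1·0.04 + 92.1·0.77
  = 4.608 + 3.684 + 70.917 = 79.209 sq m sabins.
V = 276.21 m³. Target absorption A₂ = 0.161 × 276.21 / 0.32 = 138.968 sabins.
Absorption to add: 138.968 − 79.209 = 59.759 sabins.
Net gain per sq m: Δα = 0.82 − 0.04 = 0.78.
Area = ΔA/Δα = 59.759/0.78 = 76.6 sq m.

76.6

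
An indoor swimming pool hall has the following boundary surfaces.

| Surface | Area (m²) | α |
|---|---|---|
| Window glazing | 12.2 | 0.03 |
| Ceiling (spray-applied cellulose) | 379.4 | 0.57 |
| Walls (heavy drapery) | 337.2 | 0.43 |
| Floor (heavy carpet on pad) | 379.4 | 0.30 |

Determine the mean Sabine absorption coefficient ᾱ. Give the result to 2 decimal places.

0.43

S = Σ Sᵢ = 12.2 + 379.4 + 337.2 + 379.4 = 1108.2 m².
Weighted sum Σ Sα = 475.440.
ᾱ = A/S = 0.43.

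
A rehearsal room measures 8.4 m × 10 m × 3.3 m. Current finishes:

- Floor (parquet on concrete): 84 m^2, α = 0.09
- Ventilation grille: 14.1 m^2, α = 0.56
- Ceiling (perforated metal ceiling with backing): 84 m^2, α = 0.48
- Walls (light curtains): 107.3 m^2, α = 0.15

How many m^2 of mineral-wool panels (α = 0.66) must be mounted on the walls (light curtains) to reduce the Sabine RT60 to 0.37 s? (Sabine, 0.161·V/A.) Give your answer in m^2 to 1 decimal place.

A₁ = Σ Sᵢαᵢ = 84×0.09 + 14.1×0.56 + 84×0.48 + 107.3×0.15 = 71.871 sabins.
Required A₂ = 0.161·277.2/0.37 = 120.619 sabins.
ΔA needed = 120.619 − 71.871 = 48.748 sabins.
Net gain per m^2: Δα = 0.66 − 0.15 = 0.51.
Area = ΔA/Δα = 48.748/0.51 = 95.6 m^2.

95.6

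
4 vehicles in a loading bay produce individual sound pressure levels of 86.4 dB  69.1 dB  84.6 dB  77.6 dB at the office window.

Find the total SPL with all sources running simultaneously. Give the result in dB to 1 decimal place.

Converting to relative power and adding: 10^(86.4/10) + 10^(69.1/10) + 10^(84.6/10) + 10^(77.6/10) = 7.906e+08.
Combined level = 10 log₁₀(7.906e+08) = 89.0 dB.

89.0 dB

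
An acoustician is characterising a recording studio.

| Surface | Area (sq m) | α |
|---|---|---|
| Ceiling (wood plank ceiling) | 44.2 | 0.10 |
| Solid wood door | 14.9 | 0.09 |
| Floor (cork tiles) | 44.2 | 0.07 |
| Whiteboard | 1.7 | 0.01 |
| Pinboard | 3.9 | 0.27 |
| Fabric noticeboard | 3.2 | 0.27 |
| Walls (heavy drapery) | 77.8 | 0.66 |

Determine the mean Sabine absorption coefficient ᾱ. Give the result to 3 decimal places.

S = Σ Sᵢ = 44.2 + 14.9 + 44.2 + 1.7 + 3.9 + 3.2 + 77.8 = 189.9 sq m.
Weighted sum Σ Sα = 62.137.
ᾱ = 62.137 / 189.9 = 0.327.

0.327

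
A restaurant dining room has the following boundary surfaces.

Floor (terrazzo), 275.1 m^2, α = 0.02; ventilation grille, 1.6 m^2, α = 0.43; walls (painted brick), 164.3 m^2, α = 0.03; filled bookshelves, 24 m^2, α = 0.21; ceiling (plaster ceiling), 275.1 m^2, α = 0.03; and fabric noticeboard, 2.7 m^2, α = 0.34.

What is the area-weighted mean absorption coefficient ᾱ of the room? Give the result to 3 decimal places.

Total surface area S = 742.8 m^2.
Σ(Sᵢαᵢ) = 275.1×0.02 + 1.6×0.43 + 164.3×0.03 + 24×0.21 + 275.1×0.03 + 2.7×0.34 = 25.330.
ᾱ = A/S = 0.034.

0.034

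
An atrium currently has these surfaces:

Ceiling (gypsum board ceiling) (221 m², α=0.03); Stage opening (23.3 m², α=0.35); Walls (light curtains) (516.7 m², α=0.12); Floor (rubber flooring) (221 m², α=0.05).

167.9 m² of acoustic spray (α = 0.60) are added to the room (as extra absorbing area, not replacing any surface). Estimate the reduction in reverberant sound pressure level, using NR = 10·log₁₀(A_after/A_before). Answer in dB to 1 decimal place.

Equivalent absorption area: A_before = 221·0.03 + 23.3·0.35 + 516.7·0.12 + 221·0.05 = 87.839 m².
Added absorption = 167.9 × 0.60 = 100.740 sabins.
A_after = 87.839 + 100.740 = 188.579 sabins.
Reduction = 10 log₁₀(A_after/A_before) = 10 log₁₀(2.1469) = 3.3 dB.

3.3 dB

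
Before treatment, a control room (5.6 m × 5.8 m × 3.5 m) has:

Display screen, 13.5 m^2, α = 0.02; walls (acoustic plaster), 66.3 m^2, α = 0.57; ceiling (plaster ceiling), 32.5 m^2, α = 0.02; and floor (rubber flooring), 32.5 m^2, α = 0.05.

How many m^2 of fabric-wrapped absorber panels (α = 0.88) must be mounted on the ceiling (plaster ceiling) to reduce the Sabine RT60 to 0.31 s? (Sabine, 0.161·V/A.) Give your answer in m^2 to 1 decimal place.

21.7

Summing Sᵢαᵢ: 0.270 + 37.791 + 0.650 + 1.625 → A₁ = 40.336 sabins.
Required A₂ = 0.161·113.68/0.31 = 59.040 sabins.
ΔA needed = 59.040 − 40.336 = 18.704 sabins.
Net gain per m^2: Δα = 0.88 − 0.02 = 0.86.
Panel area = 18.704 / 0.86 = 21.7 m^2.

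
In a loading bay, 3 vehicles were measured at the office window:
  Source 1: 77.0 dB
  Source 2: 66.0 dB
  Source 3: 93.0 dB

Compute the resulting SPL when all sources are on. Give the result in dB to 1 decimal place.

93.1 dB

Converting to relative power and adding: 10^(77.0/10) + 10^(66.0/10) + 10^(93.0/10) = 2.049e+09.
L_total = 10·log₁₀(2.049e+09) = 93.1 dB.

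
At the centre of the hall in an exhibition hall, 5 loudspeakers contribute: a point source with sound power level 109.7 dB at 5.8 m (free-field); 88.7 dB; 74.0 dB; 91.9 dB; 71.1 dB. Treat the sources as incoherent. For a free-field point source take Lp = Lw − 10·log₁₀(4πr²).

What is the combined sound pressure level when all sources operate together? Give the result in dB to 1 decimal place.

94.1 dB

Source at 5.8 m: Lp = 109.7 − 10·log₁₀(4π·5.8²) = 109.7 − 10·log₁₀(422.733) = 83.4 dB.
Σ 10^(Lᵢ/10) = 2.547e+09.
Combined level = 10 log₁₀(2.547e+09) = 94.1 dB.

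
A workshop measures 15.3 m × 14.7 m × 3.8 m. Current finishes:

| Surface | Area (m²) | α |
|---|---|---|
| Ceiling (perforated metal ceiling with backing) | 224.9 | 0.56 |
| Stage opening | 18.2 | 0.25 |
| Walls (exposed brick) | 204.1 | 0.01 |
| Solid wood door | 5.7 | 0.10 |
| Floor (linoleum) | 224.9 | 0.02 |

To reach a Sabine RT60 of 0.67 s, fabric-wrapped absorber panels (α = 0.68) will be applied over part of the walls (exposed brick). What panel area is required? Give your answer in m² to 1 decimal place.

A₁ = Σ Sᵢαᵢ = 224.9*0.56 + 18.2*0.25 + 204.1*0.01 + 5.7*0.10 + 224.9*0.02 = 137.603 sabins.
V = 854.658 m³. Target absorption A₂ = 0.161 × 854.658 / 0.67 = 205.373 sabins.
ΔA needed = 205.373 − 137.603 = 67.770 sabins.
Net gain per m²: Δα = 0.68 − 0.01 = 0.67.
Area = ΔA/Δα = 67.770/0.67 = 101.1 m².

101.1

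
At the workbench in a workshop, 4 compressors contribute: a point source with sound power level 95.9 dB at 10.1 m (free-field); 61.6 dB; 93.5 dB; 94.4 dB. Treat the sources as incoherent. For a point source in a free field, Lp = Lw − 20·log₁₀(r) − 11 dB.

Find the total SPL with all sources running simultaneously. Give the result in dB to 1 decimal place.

Source at 10.1 m: Lp = 95.9 − 20·log₁₀(10.1) − 11 = 64.8 dB.
Sum in the linear (power) domain: Σ 10^(Lᵢ/10) = 10^(64.8/10) + 10^(61.6/10) + 10^(93.5/10) + 10^(94.4/10) = 4.997e+09.
Combined level = 10 log₁₀(4.997e+09) = 97.0 dB.

97.0 dB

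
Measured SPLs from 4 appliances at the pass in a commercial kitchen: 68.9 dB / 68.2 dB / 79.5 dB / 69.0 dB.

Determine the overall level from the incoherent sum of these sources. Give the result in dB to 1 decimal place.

Σ 10^(Lᵢ/10) = 1.114e+08.
Combined level = 10 log₁₀(1.114e+08) = 80.5 dB.

80.5 dB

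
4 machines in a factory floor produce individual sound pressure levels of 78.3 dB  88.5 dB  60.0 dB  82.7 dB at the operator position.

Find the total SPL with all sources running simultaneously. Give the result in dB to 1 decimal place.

Sum in the linear (power) domain: Σ 10^(Lᵢ/10) = 10^(78.3/10) + 10^(88.5/10) + 10^(60.0/10) + 10^(82.7/10) = 9.628e+08.
L_total = 10·log₁₀(9.628e+08) = 89.8 dB.

89.8 dB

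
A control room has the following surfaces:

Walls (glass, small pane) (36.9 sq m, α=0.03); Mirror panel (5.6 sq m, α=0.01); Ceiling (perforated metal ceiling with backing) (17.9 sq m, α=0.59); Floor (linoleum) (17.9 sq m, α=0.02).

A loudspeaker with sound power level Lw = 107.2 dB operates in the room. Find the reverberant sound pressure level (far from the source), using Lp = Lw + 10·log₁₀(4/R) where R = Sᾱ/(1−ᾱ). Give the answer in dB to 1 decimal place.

101.7 dB

Σ(Sᵢαᵢ) = 36.9·0.03 + 5.6·0.01 + 17.9·0.59 + 17.9·0.02 = 12.082; total area S = 78.3 sq m.
ᾱ = 12.082/78.3 = 0.1543; R = Sᾱ/(1−ᾱ) = 12.082/(1−0.1543) = 14.286 sq m.
Lp = 107.2 + 10·log₁₀(4/14.286) = 107.2 + (-5.53) = 101.7 dB.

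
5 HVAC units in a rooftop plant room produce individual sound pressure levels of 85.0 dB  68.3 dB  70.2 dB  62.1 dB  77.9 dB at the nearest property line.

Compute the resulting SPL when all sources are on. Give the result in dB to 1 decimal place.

86.0 dB

Σ 10^(Lᵢ/10) = 3.967e+08.
L_total = 10·log₁₀(3.967e+08) = 86.0 dB.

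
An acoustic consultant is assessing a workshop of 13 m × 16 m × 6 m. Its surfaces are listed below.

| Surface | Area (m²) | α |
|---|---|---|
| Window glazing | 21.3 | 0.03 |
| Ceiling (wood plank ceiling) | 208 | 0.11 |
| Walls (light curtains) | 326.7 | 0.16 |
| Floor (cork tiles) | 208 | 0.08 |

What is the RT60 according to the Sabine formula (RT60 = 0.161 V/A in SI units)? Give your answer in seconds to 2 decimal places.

2.17 sec

Total absorption A = 21.3·0.03 + 208·0.11 + 326.7·0.16 + 208·0.08
  = 0.639 + 22.880 + 52.272 + 16.640 = 92.431 m² sabins.
V = 13·16·6 = 1248 m³.
RT60 = 0.161 · V / A = 0.161 × 1248 / 92.431 = 2.17 s.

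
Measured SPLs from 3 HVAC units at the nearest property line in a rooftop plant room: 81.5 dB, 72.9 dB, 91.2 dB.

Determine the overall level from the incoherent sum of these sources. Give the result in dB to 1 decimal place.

91.7 dB

Converting to relative power and adding: 10^(81.5/10) + 10^(72.9/10) + 10^(91.2/10) = 1.479e+09.
Back to dB: 10·log₁₀ Σ = 91.7 dB.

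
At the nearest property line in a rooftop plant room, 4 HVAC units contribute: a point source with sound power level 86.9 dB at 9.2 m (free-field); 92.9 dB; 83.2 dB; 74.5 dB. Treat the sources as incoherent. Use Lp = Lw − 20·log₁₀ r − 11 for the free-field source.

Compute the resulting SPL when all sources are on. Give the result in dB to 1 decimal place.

Source at 9.2 m: Lp = 86.9 − 20·log₁₀(9.2) − 11 = 56.6 dB.
Σ 10^(Lᵢ/10) = 2.187e+09.
Combined level = 10 log₁₀(2.187e+09) = 93.4 dB.

93.4 dB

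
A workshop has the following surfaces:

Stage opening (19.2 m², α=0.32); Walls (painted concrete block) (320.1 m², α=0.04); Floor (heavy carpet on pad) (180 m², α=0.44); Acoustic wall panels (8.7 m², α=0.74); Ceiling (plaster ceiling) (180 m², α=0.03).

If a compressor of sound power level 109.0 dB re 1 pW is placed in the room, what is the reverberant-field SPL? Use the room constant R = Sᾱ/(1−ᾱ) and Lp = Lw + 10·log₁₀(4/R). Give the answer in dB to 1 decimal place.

A = 109.986 sabins; S = 708.0 m².
ᾱ = 109.986/708.0 = 0.1553; R = Sᾱ/(1−ᾱ) = 109.986/(1−0.1553) = 130.207 m².
Lp = Lw + 10 log₁₀(4/R) = 109.0 -15.13 = 93.9 dB.

93.9 dB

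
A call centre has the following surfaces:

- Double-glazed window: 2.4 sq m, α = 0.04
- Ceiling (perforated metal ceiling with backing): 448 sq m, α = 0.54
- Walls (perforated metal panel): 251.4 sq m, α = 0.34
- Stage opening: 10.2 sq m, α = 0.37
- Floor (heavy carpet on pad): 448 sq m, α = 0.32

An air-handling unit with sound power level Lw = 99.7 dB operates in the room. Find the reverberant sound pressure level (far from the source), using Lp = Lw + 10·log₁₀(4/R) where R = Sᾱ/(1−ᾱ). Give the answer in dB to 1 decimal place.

Σ(Sᵢαᵢ) = 2.4×0.04 + 448×0.54 + 251.4×0.34 + 10.2×0.37 + 448×0.32 = 474.626; total area S = 1160.0 sq m.
ᾱ = 0.4092, so room constant R = A/(1−ᾱ) = 803.362 sq m.
Lp = Lw + 10 log₁₀(4/R) = 99.7 -23.03 = 76.7 dB.

76.7 dB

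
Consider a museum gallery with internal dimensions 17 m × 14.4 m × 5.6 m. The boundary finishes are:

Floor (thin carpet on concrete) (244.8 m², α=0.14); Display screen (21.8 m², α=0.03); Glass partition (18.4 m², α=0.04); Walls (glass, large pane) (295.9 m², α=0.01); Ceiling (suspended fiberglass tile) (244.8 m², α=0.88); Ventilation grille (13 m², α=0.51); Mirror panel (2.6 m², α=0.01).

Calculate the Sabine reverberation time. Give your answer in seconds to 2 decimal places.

A = Σ Sᵢαᵢ = 244.8*0.14 + 21.8*0.03 + 18.4*0.04 + 295.9*0.01 + 244.8*0.88 + 13*0.51 + 2.6*0.01 = 260.701 sabins.
V = 17·14.4·5.6 = 1370.88 m³.
Sabine: RT60 = 0.161 × 1370.88 / 260.701 = 0.85 s.

0.85 s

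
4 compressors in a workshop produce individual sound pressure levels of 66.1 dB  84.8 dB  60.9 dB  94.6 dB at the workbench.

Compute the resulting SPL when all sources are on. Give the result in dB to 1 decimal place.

Sum in the linear (power) domain: Σ 10^(Lᵢ/10) = 10^(66.1/10) + 10^(84.8/10) + 10^(60.9/10) + 10^(94.6/10) = 3.191e+09.
Back to dB: 10·log₁₀ Σ = 95.0 dB.

95.0 dB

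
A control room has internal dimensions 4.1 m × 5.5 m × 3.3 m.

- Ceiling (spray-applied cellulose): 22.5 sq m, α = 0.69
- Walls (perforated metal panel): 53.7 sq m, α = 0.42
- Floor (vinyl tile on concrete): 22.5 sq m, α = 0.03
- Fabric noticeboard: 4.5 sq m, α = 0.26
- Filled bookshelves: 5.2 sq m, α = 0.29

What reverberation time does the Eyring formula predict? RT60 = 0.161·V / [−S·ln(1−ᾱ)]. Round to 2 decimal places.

0.23 sec

S = Σ Sᵢ = 108.4 sq m.
Σ(Sᵢαᵢ) = 22.5·0.69 + 53.7·0.42 + 22.5·0.03 + 4.5·0.26 + 5.2·0.29 = 41.432.
Mean coefficient ᾱ = A/S = 0.3822.
Eyring denominator: −S ln(1−ᾱ) = 52.204.
V = 4.1 × 5.5 × 3.3 = 74.415 m³.
RT60 = 0.161 × 74.415 / 52.204 = 0.23 s.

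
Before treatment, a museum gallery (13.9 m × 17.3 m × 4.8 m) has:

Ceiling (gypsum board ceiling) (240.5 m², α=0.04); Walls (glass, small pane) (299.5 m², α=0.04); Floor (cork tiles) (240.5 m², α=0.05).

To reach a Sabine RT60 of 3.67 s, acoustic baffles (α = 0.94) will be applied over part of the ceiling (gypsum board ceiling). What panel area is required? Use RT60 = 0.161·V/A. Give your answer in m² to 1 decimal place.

Summing Sᵢαᵢ: 9.620 + 11.980 + 12.025 → A₁ = 33.625 sabins.
V = 1154.256 m³. Target absorption A₂ = 0.161 × 1154.256 / 3.67 = 50.636 sabins.
Absorption to add: 50.636 − 33.625 = 17.011 sabins.
Net gain per m²: Δα = 0.94 − 0.04 = 0.90.
Area = ΔA/Δα = 17.011/0.90 = 18.9 m².

18.9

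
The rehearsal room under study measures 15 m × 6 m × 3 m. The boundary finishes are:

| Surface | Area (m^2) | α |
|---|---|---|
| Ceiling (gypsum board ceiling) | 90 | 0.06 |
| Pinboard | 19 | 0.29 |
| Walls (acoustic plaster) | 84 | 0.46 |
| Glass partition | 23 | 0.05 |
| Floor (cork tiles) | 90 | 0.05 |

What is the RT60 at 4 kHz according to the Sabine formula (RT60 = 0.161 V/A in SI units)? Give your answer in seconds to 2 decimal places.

Equivalent absorption area: A = 90·0.06 + 19·0.29 + 84·0.46 + 23·0.05 + 90·0.05 = 55.200 m^2.
V = 15·6·3 = 270 m³.
Sabine: RT60 = 0.161 × 270 / 55.200 = 0.79 s.

0.79 s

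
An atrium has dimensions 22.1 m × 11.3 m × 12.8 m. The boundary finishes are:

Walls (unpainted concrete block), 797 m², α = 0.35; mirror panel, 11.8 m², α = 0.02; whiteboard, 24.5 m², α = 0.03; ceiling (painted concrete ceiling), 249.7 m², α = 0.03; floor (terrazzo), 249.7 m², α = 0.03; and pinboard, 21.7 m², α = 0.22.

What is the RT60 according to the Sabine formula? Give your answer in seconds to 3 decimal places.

1.717 s

A = Σ Sᵢαᵢ = 797*0.35 + 11.8*0.02 + 24.5*0.03 + 249.7*0.03 + 249.7*0.03 + 21.7*0.22 = 299.677 sabins.
Volume V = 22.1 × 11.3 × 12.8 = 3196.544 m³.
RT60 = 0.161 · V / A = 0.161 × 3196.544 / 299.677 = 1.717 s.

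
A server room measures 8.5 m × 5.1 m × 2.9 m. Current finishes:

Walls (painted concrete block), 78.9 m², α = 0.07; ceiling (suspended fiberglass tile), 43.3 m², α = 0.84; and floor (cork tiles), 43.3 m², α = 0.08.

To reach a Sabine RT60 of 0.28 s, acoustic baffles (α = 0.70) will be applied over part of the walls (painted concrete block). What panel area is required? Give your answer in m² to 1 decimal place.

42.7

Summing Sᵢαᵢ: 5.523 + 36.372 + 3.464 → A₁ = 45.359 sabins.
V = 125.715 m³. Target absorption A₂ = 0.161 × 125.715 / 0.28 = 72.286 sabins.
ΔA needed = 72.286 − 45.359 = 26.927 sabins.
Each m² of panel replacing the walls (painted concrete block) adds (0.70 − 0.07) = 0.63 sabins.
Panel area = 26.927 / 0.63 = 42.7 m².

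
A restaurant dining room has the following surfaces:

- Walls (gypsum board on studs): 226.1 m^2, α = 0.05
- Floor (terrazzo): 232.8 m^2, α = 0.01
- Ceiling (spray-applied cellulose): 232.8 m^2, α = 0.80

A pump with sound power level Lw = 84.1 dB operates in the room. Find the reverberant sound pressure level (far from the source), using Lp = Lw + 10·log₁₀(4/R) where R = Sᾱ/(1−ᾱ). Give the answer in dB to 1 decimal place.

65.6 dB

A = 199.873 sabins; S = 691.7 m^2.
ᾱ = 199.873/691.7 = 0.2890; R = Sᾱ/(1−ᾱ) = 199.873/(1−0.2890) = 281.115 m^2.
Lp = Lw + 10 log₁₀(4/R) = 84.1 -18.47 = 65.6 dB.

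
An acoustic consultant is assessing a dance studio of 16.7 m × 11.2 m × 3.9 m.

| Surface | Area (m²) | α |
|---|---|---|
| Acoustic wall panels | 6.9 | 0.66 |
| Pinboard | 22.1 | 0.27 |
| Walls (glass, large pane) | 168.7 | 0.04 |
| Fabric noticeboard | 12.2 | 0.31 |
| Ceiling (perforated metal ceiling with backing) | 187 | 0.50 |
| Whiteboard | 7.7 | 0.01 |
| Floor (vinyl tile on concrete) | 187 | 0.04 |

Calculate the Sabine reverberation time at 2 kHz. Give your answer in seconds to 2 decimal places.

A = Σ Sᵢαᵢ = 6.9*0.66 + 22.1*0.27 + 168.7*0.04 + 12.2*0.31 + 187*0.50 + 7.7*0.01 + 187*0.04 = 122.108 sabins.
Room volume: 729.456 m³.
Sabine: RT60 = 0.161 × 729.456 / 122.108 = 0.96 s.

0.96 seconds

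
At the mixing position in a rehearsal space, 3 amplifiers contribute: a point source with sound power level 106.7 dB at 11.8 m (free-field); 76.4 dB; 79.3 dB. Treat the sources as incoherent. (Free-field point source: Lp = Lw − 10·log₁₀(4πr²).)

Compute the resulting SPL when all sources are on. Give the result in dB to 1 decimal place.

Source at 11.8 m: Lp = 106.7 − 10·log₁₀(4π·11.8²) = 106.7 − 10·log₁₀(1749.741) = 74.3 dB.
Converting to relative power and adding: 10^(74.3/10) + 10^(76.4/10) + 10^(79.3/10) = 1.557e+08.
L_total = 10·log₁₀(1.557e+08) = 81.9 dB.

81.9 dB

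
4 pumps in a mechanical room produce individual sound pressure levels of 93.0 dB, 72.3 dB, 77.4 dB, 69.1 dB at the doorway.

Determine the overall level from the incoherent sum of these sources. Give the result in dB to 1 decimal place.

93.2 dB

Converting to relative power and adding: 10^(93.0/10) + 10^(72.3/10) + 10^(77.4/10) + 10^(69.1/10) = 2.075e+09.
L_total = 10·log₁₀(2.075e+09) = 93.2 dB.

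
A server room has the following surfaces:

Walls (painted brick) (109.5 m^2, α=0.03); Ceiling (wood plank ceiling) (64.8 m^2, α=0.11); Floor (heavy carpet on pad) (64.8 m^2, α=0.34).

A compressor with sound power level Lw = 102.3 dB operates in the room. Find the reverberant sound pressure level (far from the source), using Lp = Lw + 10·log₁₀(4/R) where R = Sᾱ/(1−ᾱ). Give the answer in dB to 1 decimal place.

92.6 dB

A = 32.445 sabins; S = 239.1 m^2.
ᾱ = 32.445/239.1 = 0.1357; R = Sᾱ/(1−ᾱ) = 32.445/(1−0.1357) = 37.539 m^2.
Lp = Lw + 10 log₁₀(4/R) = 102.3 -9.72 = 92.6 dB.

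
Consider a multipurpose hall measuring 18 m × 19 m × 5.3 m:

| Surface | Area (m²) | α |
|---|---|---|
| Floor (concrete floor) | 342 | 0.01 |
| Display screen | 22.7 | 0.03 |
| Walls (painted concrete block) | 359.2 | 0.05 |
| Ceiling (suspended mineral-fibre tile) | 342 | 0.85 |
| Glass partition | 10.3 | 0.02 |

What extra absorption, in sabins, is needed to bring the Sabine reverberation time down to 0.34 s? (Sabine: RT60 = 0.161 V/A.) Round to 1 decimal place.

545.4 sabins

Total absorption A₁ = 342×0.01 + 22.7×0.03 + 359.2×0.05 + 342×0.85 + 10.3×0.02
  = 3.420 + 0.681 + 17.960 + 290.700 + 0.206 = 312.967 m² sabins.
Target A₂ = 0.161·1812.6/0.34 = 858.319 sabins (V = 1812.6 m³).
Shortfall: 858.319 − 312.967 = 545.4 sabins.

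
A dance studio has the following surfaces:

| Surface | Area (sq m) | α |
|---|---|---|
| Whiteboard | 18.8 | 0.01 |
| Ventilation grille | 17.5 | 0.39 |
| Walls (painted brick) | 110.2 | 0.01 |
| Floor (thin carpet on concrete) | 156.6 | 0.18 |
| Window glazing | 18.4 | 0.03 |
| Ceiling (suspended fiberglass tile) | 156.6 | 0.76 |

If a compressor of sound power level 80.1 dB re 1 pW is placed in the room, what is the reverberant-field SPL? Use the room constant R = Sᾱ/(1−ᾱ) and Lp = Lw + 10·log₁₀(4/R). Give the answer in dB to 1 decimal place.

Σ(Sᵢαᵢ) = 18.8×0.01 + 17.5×0.39 + 110.2×0.01 + 156.6×0.18 + 18.4×0.03 + 156.6×0.76 = 155.871; total area S = 478.1 sq m.
ᾱ = 155.871/478.1 = 0.3260; R = Sᾱ/(1−ᾱ) = 155.871/(1−0.3260) = 231.263 sq m.
Lp = 80.1 + 10·log₁₀(4/231.263) = 80.1 + (-17.62) = 62.5 dB.

62.5 dB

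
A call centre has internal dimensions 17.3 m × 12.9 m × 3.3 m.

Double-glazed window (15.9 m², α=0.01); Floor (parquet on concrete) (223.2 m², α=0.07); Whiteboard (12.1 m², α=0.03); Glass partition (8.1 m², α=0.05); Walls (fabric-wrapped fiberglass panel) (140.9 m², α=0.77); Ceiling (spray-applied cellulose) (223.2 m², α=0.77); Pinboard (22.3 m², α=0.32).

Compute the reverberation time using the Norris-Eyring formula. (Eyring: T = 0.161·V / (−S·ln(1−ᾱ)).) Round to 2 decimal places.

S = Σ Sᵢ = 645.7 m².
Σ(Sᵢαᵢ) = 15.9×0.01 + 223.2×0.07 + 12.1×0.03 + 8.1×0.05 + 140.9×0.77 + 223.2×0.77 + 22.3×0.32 = 304.044.
ᾱ = 304.044 / 645.7 = 0.4709.
Eyring denominator: −S ln(1−ᾱ) = 411.038.
V = 17.3 × 12.9 × 3.3 = 736.461 m³.
RT60 = 0.161 × 736.461 / 411.038 = 0.29 s.

0.29 seconds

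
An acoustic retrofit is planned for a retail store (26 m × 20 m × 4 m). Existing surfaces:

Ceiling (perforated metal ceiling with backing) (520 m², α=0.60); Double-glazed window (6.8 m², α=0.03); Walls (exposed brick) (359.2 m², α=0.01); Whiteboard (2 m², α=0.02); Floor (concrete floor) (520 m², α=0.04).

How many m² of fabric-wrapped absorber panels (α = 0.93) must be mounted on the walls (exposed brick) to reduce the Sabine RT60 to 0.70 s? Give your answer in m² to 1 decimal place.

154.1

A₁ = Σ Sᵢαᵢ = 520·0.60 + 6.8·0.03 + 359.2·0.01 + 2·0.02 + 520·0.04 = 336.636 sabins.
V = 2080 m³. Target absorption A₂ = 0.161 × 2080 / 0.70 = 478.400 sabins.
Absorption to add: 478.400 − 336.636 = 141.764 sabins.
Each m² of panel replacing the walls (exposed brick) adds (0.93 − 0.01) = 0.92 sabins.
Panel area = 141.764 / 0.92 = 154.1 m².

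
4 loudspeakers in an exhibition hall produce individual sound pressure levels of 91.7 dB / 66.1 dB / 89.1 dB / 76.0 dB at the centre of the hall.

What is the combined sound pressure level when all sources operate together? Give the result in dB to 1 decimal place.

93.7 dB

Σ 10^(Lᵢ/10) = 2.336e+09.
Combined level = 10 log₁₀(2.336e+09) = 93.7 dB.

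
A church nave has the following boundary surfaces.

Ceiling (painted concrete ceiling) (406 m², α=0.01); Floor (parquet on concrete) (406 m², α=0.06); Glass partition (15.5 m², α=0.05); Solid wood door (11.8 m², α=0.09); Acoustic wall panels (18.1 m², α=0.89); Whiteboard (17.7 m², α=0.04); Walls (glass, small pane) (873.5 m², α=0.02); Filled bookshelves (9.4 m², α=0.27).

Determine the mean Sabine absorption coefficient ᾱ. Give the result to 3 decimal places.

Total surface area S = 1758.0 m².
Σ(Sᵢαᵢ) = 406×0.01 + 406×0.06 + 15.5×0.05 + 11.8×0.09 + 18.1×0.89 + 17.7×0.04 + 873.5×0.02 + 9.4×0.27 = 67.082.
ᾱ = A/S = 0.038.

0.038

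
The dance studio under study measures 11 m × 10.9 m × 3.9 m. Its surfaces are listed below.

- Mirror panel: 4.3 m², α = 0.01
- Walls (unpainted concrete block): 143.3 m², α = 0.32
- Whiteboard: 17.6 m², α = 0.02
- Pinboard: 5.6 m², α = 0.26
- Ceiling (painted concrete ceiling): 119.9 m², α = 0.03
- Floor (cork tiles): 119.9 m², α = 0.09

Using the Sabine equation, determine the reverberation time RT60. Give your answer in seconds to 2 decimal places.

1.21 seconds

A = Σ Sᵢαᵢ = 4.3×0.01 + 143.3×0.32 + 17.6×0.02 + 5.6×0.26 + 119.9×0.03 + 119.9×0.09 = 62.095 sabins.
Volume V = 11 × 10.9 × 3.9 = 467.61 m³.
Sabine: RT60 = 0.161 × 467.61 / 62.095 = 1.21 s.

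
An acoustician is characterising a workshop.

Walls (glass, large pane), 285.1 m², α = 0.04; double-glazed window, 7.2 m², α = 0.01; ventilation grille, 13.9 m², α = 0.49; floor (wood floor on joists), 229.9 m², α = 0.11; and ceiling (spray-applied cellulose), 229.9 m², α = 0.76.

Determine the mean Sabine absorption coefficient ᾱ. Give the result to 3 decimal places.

0.285

Total surface area S = 766.0 m².
A = 285.1×0.04 + 7.2×0.01 + 13.9×0.49 + 229.9×0.11 + 229.9×0.76 = 218.300 sabins.
ᾱ = 218.300 / 766.0 = 0.285.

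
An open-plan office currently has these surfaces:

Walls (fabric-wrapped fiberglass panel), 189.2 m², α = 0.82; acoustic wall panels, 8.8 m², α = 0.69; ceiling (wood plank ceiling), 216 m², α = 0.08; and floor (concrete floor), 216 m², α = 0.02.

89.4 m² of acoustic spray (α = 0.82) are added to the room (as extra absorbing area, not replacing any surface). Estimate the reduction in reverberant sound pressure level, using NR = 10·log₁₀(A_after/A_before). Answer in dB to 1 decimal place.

A_before = Σ Sᵢαᵢ = 189.2×0.82 + 8.8×0.69 + 216×0.08 + 216×0.02 = 182.816 sabins.
Treatment contributes 89.4·0.82 = 73.308 sabins.
A_after = 182.816 + 73.308 = 256.124 sabins.
NR = 10·log₁₀(256.124/182.816) = 1.5 dB.

1.5 dB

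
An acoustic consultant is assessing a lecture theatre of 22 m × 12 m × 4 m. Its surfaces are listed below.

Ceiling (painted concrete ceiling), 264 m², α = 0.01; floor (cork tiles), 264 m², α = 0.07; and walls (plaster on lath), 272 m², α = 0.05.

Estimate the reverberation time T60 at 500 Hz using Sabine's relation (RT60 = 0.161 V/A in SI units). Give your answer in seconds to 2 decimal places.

4.90 s

Equivalent absorption area: A = 264*0.01 + 264*0.07 + 272*0.05 = 34.720 m².
Room volume: 1056 m³.
RT60 = 0.161 · V / A = 0.161 × 1056 / 34.720 = 4.90 s.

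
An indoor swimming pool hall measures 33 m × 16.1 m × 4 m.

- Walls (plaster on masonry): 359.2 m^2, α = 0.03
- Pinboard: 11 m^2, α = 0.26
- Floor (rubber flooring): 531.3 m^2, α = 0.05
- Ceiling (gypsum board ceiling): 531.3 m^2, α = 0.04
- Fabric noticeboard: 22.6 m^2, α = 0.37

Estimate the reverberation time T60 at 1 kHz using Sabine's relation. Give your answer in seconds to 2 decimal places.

4.90 s

Total absorption A = 359.2×0.03 + 11×0.26 + 531.3×0.05 + 531.3×0.04 + 22.6×0.37
  = 10.776 + 2.860 + 26.565 + 21.252 + 8.362 = 69.815 m^2 sabins.
Room volume: 2125.2 m³.
RT60 = 0.161 · V / A = 0.161 × 2125.2 / 69.815 = 4.90 s.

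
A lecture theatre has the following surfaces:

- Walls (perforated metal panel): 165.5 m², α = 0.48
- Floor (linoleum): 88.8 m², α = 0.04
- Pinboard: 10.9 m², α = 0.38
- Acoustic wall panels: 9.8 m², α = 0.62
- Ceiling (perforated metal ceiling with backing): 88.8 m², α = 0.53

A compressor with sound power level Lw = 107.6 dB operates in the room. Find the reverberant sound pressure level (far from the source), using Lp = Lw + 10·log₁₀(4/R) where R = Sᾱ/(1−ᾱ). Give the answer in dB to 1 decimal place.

90.0 dB

Σ(Sᵢαᵢ) = 165.5·0.48 + 88.8·0.04 + 10.9·0.38 + 9.8·0.62 + 88.8·0.53 = 140.274; total area S = 363.8 m².
ᾱ = 140.274/363.8 = 0.3856; R = Sᾱ/(1−ᾱ) = 140.274/(1−0.3856) = 228.311 m².
Lp = Lw + 10 log₁₀(4/R) = 107.6 -17.56 = 90.0 dB.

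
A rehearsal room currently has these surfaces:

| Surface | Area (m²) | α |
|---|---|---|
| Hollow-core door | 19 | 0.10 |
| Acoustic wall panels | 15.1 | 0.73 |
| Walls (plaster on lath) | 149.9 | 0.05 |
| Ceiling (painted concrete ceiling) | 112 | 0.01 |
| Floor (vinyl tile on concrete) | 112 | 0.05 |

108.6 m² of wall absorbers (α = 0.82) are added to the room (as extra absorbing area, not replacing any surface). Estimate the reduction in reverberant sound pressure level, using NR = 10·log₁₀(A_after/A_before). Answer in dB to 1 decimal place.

6.3 dB

Total absorption A_before = 19×0.10 + 15.1×0.73 + 149.9×0.05 + 112×0.01 + 112×0.05
  = 1.900 + 11.023 + 7.495 + 1.120 + 5.600 = 27.138 m² sabins.
Treatment contributes 108.6·0.82 = 89.052 sabins.
New total A_after = 116.190 sabins.
NR = 10·log₁₀(116.190/27.138) = 6.3 dB.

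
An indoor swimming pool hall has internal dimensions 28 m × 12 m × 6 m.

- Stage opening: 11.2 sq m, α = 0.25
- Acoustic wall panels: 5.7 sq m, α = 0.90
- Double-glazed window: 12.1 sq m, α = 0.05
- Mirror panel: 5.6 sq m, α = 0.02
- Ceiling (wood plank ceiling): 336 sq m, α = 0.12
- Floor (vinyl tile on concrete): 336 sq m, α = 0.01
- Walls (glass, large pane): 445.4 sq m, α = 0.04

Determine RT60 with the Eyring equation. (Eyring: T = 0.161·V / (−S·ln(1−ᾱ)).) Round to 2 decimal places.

4.48 sec

Total surface area S = 11.2 + 5.7 + 12.1 + 5.6 + 336 + 336 + 445.4 = 1152.0 sq m.
Σ(Sᵢαᵢ) = 11.2×0.25 + 5.7×0.90 + 12.1×0.05 + 5.6×0.02 + 336×0.12 + 336×0.01 + 445.4×0.04 = 70.143.
ᾱ = 70.143 / 1152.0 = 0.0609.
Eyring denominator: −S ln(1−ᾱ) = 72.384.
V = 28 × 12 × 6 = 2016 m³.
T = 0.161·V/[−S·ln(1−ᾱ)] = 0.161·2016/72.384 = 4.48 s.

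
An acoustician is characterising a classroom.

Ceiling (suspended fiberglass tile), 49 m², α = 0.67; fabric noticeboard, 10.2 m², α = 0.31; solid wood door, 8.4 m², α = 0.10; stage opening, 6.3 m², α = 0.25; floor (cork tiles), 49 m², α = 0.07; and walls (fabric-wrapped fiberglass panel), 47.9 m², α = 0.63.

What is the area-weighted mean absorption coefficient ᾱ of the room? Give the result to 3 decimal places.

0.422

S = Σ Sᵢ = 49 + 10.2 + 8.4 + 6.3 + 49 + 47.9 = 170.8 m².
A = 49*0.67 + 10.2*0.31 + 8.4*0.10 + 6.3*0.25 + 49*0.07 + 47.9*0.63 = 72.014 sabins.
ᾱ = 72.014 / 170.8 = 0.422.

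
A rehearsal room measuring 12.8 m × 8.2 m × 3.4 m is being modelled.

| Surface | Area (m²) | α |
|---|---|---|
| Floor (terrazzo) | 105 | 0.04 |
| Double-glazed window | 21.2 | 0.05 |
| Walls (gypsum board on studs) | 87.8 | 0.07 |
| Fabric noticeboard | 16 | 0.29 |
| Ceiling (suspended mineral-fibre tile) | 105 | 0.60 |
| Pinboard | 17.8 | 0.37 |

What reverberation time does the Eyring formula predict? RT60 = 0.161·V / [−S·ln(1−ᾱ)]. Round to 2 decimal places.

0.59 seconds

S = Σ Sᵢ = 352.8 m².
Absorption A = 105×0.04 + 21.2×0.05 + 87.8×0.07 + 16×0.29 + 105×0.60 + 17.8×0.37 = 85.632 sabins.
ᾱ = 85.632 / 352.8 = 0.2427.
Eyring denominator: −S ln(1−ᾱ) = 98.077.
V = 12.8 × 8.2 × 3.4 = 356.864 m³.
T = 0.161·V/[−S·ln(1−ᾱ)] = 0.161·356.864/98.077 = 0.59 s.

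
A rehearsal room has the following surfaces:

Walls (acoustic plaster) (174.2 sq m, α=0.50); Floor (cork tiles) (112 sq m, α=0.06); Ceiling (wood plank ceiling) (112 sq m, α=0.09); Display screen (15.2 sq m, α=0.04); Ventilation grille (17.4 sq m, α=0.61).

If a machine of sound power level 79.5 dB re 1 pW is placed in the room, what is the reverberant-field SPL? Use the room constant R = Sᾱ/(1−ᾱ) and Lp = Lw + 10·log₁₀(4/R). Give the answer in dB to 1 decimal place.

63.6 dB

A = 115.122 sabins; S = 430.8 sq m.
ᾱ = 0.2672, so room constant R = A/(1−ᾱ) = 157.099 sq m.
Lp = 79.5 + 10·log₁₀(4/157.099) = 79.5 + (-15.94) = 63.6 dB.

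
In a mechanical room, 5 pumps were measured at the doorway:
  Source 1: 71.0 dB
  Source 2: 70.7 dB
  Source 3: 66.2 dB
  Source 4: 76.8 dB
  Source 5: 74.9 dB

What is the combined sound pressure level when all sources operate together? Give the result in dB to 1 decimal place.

Sum in the linear (power) domain: Σ 10^(Lᵢ/10) = 10^(71.0/10) + 10^(70.7/10) + 10^(66.2/10) + 10^(76.8/10) + 10^(74.9/10) = 1.073e+08.
L_total = 10·log₁₀(1.073e+08) = 80.3 dB.

80.3 dB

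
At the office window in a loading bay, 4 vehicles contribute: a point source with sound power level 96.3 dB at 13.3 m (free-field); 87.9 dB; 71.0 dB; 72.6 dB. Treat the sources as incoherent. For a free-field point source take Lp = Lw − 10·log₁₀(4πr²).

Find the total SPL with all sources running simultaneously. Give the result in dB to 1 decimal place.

88.1 dB

Source at 13.3 m: Lp = 96.3 − 10·log₁₀(4π·13.3²) = 96.3 − 10·log₁₀(2222.865) = 62.8 dB.
Σ 10^(Lᵢ/10) = 6.493e+08.
L_total = 10·log₁₀(6.493e+08) = 88.1 dB.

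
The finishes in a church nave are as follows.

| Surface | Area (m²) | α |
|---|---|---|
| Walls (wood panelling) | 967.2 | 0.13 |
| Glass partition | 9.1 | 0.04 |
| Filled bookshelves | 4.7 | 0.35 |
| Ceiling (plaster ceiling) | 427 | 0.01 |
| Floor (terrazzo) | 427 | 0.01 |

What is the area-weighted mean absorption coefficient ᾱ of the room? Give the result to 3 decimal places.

Total surface area S = 1835.0 m².
A = 967.2*0.13 + 9.1*0.04 + 4.7*0.35 + 427*0.01 + 427*0.01 = 136.285 sabins.
ᾱ = A/S = 0.074.

0.074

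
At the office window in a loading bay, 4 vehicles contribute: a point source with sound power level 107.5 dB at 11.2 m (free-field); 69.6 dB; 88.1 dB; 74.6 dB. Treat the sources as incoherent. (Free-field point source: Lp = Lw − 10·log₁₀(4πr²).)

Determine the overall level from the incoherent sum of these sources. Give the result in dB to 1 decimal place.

88.6 dB

Source at 11.2 m: Lp = 107.5 − 10·log₁₀(4π·11.2²) = 107.5 − 10·log₁₀(1576.326) = 75.5 dB.
Converting to relative power and adding: 10^(75.5/10) + 10^(69.6/10) + 10^(88.1/10) + 10^(74.6/10) = 7.191e+08.
L_total = 10·log₁₀(7.191e+08) = 88.6 dB.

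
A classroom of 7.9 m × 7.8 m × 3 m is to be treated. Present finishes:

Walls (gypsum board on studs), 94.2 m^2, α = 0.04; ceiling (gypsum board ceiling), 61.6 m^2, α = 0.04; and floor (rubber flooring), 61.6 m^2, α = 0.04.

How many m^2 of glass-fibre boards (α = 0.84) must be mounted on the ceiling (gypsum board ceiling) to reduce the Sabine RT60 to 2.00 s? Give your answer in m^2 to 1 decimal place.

A₁ = Σ Sᵢαᵢ = 94.2·0.04 + 61.6·0.04 + 61.6·0.04 = 8.696 sabins.
V = 184.86 m³. Target absorption A₂ = 0.161 × 184.86 / 2.00 = 14.881 sabins.
Absorption to add: 14.881 − 8.696 = 6.185 sabins.
Net gain per m^2: Δα = 0.84 − 0.04 = 0.80.
Area = ΔA/Δα = 6.185/0.80 = 7.7 m^2.

7.7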